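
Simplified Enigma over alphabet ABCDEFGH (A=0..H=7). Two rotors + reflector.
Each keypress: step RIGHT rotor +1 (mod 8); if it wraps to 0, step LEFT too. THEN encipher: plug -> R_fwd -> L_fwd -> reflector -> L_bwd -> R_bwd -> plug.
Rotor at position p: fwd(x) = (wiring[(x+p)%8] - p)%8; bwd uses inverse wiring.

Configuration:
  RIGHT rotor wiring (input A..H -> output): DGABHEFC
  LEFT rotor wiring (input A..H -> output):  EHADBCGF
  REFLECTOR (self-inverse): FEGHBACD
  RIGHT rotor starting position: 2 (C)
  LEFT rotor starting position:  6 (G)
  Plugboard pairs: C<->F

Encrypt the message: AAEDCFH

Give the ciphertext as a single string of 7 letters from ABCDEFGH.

Char 1 ('A'): step: R->3, L=6; A->plug->A->R->G->L->D->refl->H->L'->B->R'->C->plug->F
Char 2 ('A'): step: R->4, L=6; A->plug->A->R->D->L->B->refl->E->L'->H->R'->E->plug->E
Char 3 ('E'): step: R->5, L=6; E->plug->E->R->B->L->H->refl->D->L'->G->R'->D->plug->D
Char 4 ('D'): step: R->6, L=6; D->plug->D->R->A->L->A->refl->F->L'->F->R'->C->plug->F
Char 5 ('C'): step: R->7, L=6; C->plug->F->R->A->L->A->refl->F->L'->F->R'->G->plug->G
Char 6 ('F'): step: R->0, L->7 (L advanced); F->plug->C->R->A->L->G->refl->C->L'->F->R'->G->plug->G
Char 7 ('H'): step: R->1, L=7; H->plug->H->R->C->L->A->refl->F->L'->B->R'->G->plug->G

Answer: FEDFGGG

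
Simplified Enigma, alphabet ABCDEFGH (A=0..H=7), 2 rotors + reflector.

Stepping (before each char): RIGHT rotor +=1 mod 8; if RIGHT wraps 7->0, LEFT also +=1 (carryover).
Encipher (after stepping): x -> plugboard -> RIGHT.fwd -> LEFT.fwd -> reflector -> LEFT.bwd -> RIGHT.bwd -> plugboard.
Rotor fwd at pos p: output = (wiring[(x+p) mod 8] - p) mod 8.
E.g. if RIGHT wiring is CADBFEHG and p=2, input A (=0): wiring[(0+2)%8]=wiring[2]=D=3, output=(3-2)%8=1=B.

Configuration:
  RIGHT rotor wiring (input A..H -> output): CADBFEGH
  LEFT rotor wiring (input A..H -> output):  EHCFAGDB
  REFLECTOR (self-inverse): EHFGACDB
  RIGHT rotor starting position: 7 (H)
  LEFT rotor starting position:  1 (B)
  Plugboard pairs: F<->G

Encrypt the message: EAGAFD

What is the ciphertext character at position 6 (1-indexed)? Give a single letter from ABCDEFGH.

Char 1 ('E'): step: R->0, L->2 (L advanced); E->plug->E->R->F->L->H->refl->B->L'->E->R'->F->plug->G
Char 2 ('A'): step: R->1, L=2; A->plug->A->R->H->L->F->refl->C->L'->G->R'->G->plug->F
Char 3 ('G'): step: R->2, L=2; G->plug->F->R->F->L->H->refl->B->L'->E->R'->E->plug->E
Char 4 ('A'): step: R->3, L=2; A->plug->A->R->G->L->C->refl->F->L'->H->R'->F->plug->G
Char 5 ('F'): step: R->4, L=2; F->plug->G->R->H->L->F->refl->C->L'->G->R'->E->plug->E
Char 6 ('D'): step: R->5, L=2; D->plug->D->R->F->L->H->refl->B->L'->E->R'->G->plug->F

F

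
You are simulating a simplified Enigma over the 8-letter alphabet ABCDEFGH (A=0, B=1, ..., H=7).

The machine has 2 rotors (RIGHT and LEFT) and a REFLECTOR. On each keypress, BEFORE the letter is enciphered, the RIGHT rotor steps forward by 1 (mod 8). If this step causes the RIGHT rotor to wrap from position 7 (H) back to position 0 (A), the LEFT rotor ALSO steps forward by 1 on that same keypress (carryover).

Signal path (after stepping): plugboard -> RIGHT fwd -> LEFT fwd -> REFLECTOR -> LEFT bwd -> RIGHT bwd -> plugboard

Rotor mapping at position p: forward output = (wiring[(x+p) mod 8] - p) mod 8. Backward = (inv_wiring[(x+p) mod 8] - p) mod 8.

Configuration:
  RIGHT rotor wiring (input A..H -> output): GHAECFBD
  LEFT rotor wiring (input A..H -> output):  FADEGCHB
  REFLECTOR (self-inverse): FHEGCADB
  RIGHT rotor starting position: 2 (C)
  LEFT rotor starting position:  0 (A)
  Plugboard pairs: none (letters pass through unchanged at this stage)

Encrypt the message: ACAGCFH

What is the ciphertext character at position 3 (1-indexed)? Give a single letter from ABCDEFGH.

Char 1 ('A'): step: R->3, L=0; A->plug->A->R->B->L->A->refl->F->L'->A->R'->E->plug->E
Char 2 ('C'): step: R->4, L=0; C->plug->C->R->F->L->C->refl->E->L'->D->R'->F->plug->F
Char 3 ('A'): step: R->5, L=0; A->plug->A->R->A->L->F->refl->A->L'->B->R'->D->plug->D

D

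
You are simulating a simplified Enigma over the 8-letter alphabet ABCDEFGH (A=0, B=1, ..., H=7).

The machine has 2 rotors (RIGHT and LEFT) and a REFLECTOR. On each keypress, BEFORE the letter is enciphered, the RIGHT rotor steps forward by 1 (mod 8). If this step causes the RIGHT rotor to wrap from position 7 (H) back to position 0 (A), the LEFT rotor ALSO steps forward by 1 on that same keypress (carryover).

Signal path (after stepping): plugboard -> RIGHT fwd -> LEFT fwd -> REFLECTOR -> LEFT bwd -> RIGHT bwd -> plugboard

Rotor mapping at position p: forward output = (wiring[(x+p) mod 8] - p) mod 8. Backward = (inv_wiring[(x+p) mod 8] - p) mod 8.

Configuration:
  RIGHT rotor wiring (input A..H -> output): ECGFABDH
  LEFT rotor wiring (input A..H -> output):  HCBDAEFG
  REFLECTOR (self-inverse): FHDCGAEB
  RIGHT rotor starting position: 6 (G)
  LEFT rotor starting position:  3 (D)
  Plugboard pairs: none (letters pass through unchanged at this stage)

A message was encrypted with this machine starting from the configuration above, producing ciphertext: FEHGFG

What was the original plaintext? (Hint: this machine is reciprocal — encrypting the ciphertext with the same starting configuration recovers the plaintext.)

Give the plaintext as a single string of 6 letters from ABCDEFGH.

Char 1 ('F'): step: R->7, L=3; F->plug->F->R->B->L->F->refl->A->L'->A->R'->A->plug->A
Char 2 ('E'): step: R->0, L->4 (L advanced); E->plug->E->R->A->L->E->refl->G->L'->F->R'->D->plug->D
Char 3 ('H'): step: R->1, L=4; H->plug->H->R->D->L->C->refl->D->L'->E->R'->C->plug->C
Char 4 ('G'): step: R->2, L=4; G->plug->G->R->C->L->B->refl->H->L'->H->R'->D->plug->D
Char 5 ('F'): step: R->3, L=4; F->plug->F->R->B->L->A->refl->F->L'->G->R'->C->plug->C
Char 6 ('G'): step: R->4, L=4; G->plug->G->R->C->L->B->refl->H->L'->H->R'->C->plug->C

Answer: ADCDCC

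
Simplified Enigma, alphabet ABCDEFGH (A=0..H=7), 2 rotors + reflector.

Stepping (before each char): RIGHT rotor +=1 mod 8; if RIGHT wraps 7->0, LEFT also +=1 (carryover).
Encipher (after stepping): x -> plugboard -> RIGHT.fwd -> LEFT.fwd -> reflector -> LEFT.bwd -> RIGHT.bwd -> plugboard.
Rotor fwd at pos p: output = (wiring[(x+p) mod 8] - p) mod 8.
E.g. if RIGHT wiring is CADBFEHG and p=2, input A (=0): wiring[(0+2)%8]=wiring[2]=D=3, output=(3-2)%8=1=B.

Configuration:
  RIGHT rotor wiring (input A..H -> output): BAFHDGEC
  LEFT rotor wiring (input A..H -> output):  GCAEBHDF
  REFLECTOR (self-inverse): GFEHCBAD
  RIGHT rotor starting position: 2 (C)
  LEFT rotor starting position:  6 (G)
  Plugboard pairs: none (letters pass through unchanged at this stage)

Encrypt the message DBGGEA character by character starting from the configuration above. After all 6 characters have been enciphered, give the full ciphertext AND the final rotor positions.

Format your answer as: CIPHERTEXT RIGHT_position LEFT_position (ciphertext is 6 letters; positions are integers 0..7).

Char 1 ('D'): step: R->3, L=6; D->plug->D->R->B->L->H->refl->D->L'->G->R'->F->plug->F
Char 2 ('B'): step: R->4, L=6; B->plug->B->R->C->L->A->refl->G->L'->F->R'->E->plug->E
Char 3 ('G'): step: R->5, L=6; G->plug->G->R->C->L->A->refl->G->L'->F->R'->C->plug->C
Char 4 ('G'): step: R->6, L=6; G->plug->G->R->F->L->G->refl->A->L'->C->R'->D->plug->D
Char 5 ('E'): step: R->7, L=6; E->plug->E->R->A->L->F->refl->B->L'->H->R'->G->plug->G
Char 6 ('A'): step: R->0, L->7 (L advanced); A->plug->A->R->B->L->H->refl->D->L'->C->R'->H->plug->H
Final: ciphertext=FECDGH, RIGHT=0, LEFT=7

Answer: FECDGH 0 7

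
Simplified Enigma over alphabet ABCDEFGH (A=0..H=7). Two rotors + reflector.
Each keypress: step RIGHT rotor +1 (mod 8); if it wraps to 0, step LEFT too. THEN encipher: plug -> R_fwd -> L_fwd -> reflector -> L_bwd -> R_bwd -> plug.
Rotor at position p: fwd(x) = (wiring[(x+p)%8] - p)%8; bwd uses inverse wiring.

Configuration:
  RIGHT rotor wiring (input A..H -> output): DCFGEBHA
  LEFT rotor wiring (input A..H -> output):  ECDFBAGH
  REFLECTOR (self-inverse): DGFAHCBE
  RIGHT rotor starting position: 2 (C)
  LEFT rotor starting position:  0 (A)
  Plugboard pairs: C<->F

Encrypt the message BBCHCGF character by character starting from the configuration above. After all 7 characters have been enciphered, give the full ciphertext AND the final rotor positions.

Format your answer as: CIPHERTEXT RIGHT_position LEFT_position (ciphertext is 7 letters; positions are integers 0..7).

Answer: AHHAGAA 1 1

Derivation:
Char 1 ('B'): step: R->3, L=0; B->plug->B->R->B->L->C->refl->F->L'->D->R'->A->plug->A
Char 2 ('B'): step: R->4, L=0; B->plug->B->R->F->L->A->refl->D->L'->C->R'->H->plug->H
Char 3 ('C'): step: R->5, L=0; C->plug->F->R->A->L->E->refl->H->L'->H->R'->H->plug->H
Char 4 ('H'): step: R->6, L=0; H->plug->H->R->D->L->F->refl->C->L'->B->R'->A->plug->A
Char 5 ('C'): step: R->7, L=0; C->plug->F->R->F->L->A->refl->D->L'->C->R'->G->plug->G
Char 6 ('G'): step: R->0, L->1 (L advanced); G->plug->G->R->H->L->D->refl->A->L'->D->R'->A->plug->A
Char 7 ('F'): step: R->1, L=1; F->plug->C->R->F->L->F->refl->C->L'->B->R'->A->plug->A
Final: ciphertext=AHHAGAA, RIGHT=1, LEFT=1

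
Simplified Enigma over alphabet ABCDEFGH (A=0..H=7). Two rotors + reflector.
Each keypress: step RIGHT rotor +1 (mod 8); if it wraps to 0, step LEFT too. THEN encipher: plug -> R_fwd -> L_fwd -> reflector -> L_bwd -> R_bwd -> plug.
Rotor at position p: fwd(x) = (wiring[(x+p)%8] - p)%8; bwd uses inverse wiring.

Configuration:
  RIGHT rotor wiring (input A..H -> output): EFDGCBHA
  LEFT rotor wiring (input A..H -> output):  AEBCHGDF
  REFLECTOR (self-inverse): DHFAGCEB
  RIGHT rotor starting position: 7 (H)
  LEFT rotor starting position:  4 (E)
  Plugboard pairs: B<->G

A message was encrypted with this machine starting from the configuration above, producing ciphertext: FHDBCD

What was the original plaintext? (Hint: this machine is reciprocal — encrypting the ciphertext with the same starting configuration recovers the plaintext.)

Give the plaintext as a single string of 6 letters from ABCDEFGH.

Answer: GGFAHF

Derivation:
Char 1 ('F'): step: R->0, L->5 (L advanced); F->plug->F->R->B->L->G->refl->E->L'->F->R'->B->plug->G
Char 2 ('H'): step: R->1, L=5; H->plug->H->R->D->L->D->refl->A->L'->C->R'->B->plug->G
Char 3 ('D'): step: R->2, L=5; D->plug->D->R->H->L->C->refl->F->L'->G->R'->F->plug->F
Char 4 ('B'): step: R->3, L=5; B->plug->G->R->C->L->A->refl->D->L'->D->R'->A->plug->A
Char 5 ('C'): step: R->4, L=5; C->plug->C->R->D->L->D->refl->A->L'->C->R'->H->plug->H
Char 6 ('D'): step: R->5, L=5; D->plug->D->R->H->L->C->refl->F->L'->G->R'->F->plug->F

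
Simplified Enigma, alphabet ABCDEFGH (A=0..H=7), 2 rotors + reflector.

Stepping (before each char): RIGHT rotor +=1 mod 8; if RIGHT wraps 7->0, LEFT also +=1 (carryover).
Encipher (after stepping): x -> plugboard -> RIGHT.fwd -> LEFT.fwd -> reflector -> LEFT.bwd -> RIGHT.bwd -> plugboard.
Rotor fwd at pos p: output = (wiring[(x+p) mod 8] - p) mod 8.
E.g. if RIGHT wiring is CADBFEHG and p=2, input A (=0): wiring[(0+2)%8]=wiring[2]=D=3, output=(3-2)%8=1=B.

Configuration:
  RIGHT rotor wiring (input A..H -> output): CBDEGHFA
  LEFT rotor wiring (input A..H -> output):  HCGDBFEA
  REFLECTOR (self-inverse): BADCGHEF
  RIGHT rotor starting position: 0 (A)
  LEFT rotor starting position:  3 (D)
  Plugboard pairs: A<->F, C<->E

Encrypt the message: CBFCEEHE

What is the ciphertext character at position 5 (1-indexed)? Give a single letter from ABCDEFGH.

Char 1 ('C'): step: R->1, L=3; C->plug->E->R->G->L->H->refl->F->L'->E->R'->F->plug->A
Char 2 ('B'): step: R->2, L=3; B->plug->B->R->C->L->C->refl->D->L'->H->R'->H->plug->H
Char 3 ('F'): step: R->3, L=3; F->plug->A->R->B->L->G->refl->E->L'->F->R'->E->plug->C
Char 4 ('C'): step: R->4, L=3; C->plug->E->R->G->L->H->refl->F->L'->E->R'->D->plug->D
Char 5 ('E'): step: R->5, L=3; E->plug->C->R->D->L->B->refl->A->L'->A->R'->B->plug->B

B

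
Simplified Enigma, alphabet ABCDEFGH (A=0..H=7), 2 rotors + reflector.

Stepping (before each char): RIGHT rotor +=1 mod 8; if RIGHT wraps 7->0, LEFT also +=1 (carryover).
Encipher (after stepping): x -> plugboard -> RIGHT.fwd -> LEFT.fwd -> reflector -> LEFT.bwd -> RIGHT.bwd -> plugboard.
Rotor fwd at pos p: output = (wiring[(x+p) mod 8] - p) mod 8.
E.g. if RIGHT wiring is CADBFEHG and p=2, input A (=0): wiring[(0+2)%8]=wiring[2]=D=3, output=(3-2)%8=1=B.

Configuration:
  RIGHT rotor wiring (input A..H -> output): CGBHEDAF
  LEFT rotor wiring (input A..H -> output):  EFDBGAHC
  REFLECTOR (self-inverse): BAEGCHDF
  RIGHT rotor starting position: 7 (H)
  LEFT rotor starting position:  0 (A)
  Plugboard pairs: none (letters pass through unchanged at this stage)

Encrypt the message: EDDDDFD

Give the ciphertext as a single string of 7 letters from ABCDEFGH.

Char 1 ('E'): step: R->0, L->1 (L advanced); E->plug->E->R->E->L->H->refl->F->L'->D->R'->F->plug->F
Char 2 ('D'): step: R->1, L=1; D->plug->D->R->D->L->F->refl->H->L'->E->R'->G->plug->G
Char 3 ('D'): step: R->2, L=1; D->plug->D->R->B->L->C->refl->E->L'->A->R'->G->plug->G
Char 4 ('D'): step: R->3, L=1; D->plug->D->R->F->L->G->refl->D->L'->H->R'->F->plug->F
Char 5 ('D'): step: R->4, L=1; D->plug->D->R->B->L->C->refl->E->L'->A->R'->A->plug->A
Char 6 ('F'): step: R->5, L=1; F->plug->F->R->E->L->H->refl->F->L'->D->R'->B->plug->B
Char 7 ('D'): step: R->6, L=1; D->plug->D->R->A->L->E->refl->C->L'->B->R'->F->plug->F

Answer: FGGFABF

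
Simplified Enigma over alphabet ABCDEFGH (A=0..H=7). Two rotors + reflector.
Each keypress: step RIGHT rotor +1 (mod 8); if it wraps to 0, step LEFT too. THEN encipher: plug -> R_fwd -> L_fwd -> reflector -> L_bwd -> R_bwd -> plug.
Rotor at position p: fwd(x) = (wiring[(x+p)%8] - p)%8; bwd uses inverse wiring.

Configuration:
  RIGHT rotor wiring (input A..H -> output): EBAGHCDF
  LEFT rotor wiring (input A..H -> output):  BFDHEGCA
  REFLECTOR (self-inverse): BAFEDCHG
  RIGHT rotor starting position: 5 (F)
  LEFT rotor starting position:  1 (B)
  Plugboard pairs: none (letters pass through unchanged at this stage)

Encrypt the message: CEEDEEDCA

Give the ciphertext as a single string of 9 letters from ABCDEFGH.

Answer: EBGCGFHEC

Derivation:
Char 1 ('C'): step: R->6, L=1; C->plug->C->R->G->L->H->refl->G->L'->C->R'->E->plug->E
Char 2 ('E'): step: R->7, L=1; E->plug->E->R->H->L->A->refl->B->L'->F->R'->B->plug->B
Char 3 ('E'): step: R->0, L->2 (L advanced); E->plug->E->R->H->L->D->refl->E->L'->D->R'->G->plug->G
Char 4 ('D'): step: R->1, L=2; D->plug->D->R->G->L->H->refl->G->L'->F->R'->C->plug->C
Char 5 ('E'): step: R->2, L=2; E->plug->E->R->B->L->F->refl->C->L'->C->R'->G->plug->G
Char 6 ('E'): step: R->3, L=2; E->plug->E->R->C->L->C->refl->F->L'->B->R'->F->plug->F
Char 7 ('D'): step: R->4, L=2; D->plug->D->R->B->L->F->refl->C->L'->C->R'->H->plug->H
Char 8 ('C'): step: R->5, L=2; C->plug->C->R->A->L->B->refl->A->L'->E->R'->E->plug->E
Char 9 ('A'): step: R->6, L=2; A->plug->A->R->F->L->G->refl->H->L'->G->R'->C->plug->C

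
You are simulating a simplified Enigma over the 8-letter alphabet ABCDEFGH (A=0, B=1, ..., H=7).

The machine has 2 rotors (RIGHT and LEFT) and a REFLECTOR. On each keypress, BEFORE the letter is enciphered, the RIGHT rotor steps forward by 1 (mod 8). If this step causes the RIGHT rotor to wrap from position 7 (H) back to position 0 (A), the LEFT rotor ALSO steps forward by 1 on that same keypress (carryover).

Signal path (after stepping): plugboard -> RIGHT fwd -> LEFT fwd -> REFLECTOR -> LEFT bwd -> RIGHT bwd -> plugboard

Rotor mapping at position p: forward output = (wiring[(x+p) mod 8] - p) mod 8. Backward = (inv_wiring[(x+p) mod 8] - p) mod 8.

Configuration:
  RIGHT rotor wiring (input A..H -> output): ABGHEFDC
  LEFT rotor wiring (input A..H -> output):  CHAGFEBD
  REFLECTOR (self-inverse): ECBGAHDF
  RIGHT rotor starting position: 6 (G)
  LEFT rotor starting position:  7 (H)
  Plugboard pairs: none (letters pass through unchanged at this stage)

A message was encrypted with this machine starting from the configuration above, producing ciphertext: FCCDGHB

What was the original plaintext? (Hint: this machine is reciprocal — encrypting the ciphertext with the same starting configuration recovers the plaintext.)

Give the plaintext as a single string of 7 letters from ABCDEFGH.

Char 1 ('F'): step: R->7, L=7; F->plug->F->R->F->L->G->refl->D->L'->B->R'->B->plug->B
Char 2 ('C'): step: R->0, L->0 (L advanced); C->plug->C->R->G->L->B->refl->C->L'->A->R'->A->plug->A
Char 3 ('C'): step: R->1, L=0; C->plug->C->R->G->L->B->refl->C->L'->A->R'->A->plug->A
Char 4 ('D'): step: R->2, L=0; D->plug->D->R->D->L->G->refl->D->L'->H->R'->H->plug->H
Char 5 ('G'): step: R->3, L=0; G->plug->G->R->G->L->B->refl->C->L'->A->R'->D->plug->D
Char 6 ('H'): step: R->4, L=0; H->plug->H->R->D->L->G->refl->D->L'->H->R'->C->plug->C
Char 7 ('B'): step: R->5, L=0; B->plug->B->R->G->L->B->refl->C->L'->A->R'->A->plug->A

Answer: BAAHDCA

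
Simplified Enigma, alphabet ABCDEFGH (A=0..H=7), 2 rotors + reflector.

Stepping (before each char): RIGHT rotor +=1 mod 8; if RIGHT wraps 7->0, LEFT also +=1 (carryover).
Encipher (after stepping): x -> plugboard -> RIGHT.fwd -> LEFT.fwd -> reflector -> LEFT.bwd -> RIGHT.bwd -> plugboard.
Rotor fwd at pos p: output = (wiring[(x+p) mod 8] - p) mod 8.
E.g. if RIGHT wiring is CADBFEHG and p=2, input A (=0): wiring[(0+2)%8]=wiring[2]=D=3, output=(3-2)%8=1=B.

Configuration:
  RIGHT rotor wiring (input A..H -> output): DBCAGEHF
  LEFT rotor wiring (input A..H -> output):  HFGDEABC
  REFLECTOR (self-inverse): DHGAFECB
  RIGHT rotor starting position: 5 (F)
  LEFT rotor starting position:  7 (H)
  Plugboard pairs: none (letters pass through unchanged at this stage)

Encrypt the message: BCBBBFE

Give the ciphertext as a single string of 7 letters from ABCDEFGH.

Answer: FFFGAGA

Derivation:
Char 1 ('B'): step: R->6, L=7; B->plug->B->R->H->L->C->refl->G->L'->C->R'->F->plug->F
Char 2 ('C'): step: R->7, L=7; C->plug->C->R->C->L->G->refl->C->L'->H->R'->F->plug->F
Char 3 ('B'): step: R->0, L->0 (L advanced); B->plug->B->R->B->L->F->refl->E->L'->E->R'->F->plug->F
Char 4 ('B'): step: R->1, L=0; B->plug->B->R->B->L->F->refl->E->L'->E->R'->G->plug->G
Char 5 ('B'): step: R->2, L=0; B->plug->B->R->G->L->B->refl->H->L'->A->R'->A->plug->A
Char 6 ('F'): step: R->3, L=0; F->plug->F->R->A->L->H->refl->B->L'->G->R'->G->plug->G
Char 7 ('E'): step: R->4, L=0; E->plug->E->R->H->L->C->refl->G->L'->C->R'->A->plug->A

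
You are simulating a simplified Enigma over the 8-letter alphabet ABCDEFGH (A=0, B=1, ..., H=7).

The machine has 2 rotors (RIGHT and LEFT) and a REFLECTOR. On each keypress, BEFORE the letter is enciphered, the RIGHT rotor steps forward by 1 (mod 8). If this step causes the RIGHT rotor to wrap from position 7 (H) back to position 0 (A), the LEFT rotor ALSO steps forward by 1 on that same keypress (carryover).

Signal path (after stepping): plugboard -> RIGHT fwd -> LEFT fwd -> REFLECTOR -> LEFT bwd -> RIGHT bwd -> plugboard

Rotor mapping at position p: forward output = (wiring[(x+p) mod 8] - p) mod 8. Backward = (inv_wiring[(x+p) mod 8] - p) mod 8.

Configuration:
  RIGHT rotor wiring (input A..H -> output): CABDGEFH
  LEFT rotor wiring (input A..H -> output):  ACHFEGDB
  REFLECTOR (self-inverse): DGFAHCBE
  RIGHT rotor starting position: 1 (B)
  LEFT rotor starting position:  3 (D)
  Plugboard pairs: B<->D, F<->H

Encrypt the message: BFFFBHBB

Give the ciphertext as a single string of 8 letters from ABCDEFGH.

Answer: EHEHEFCA

Derivation:
Char 1 ('B'): step: R->2, L=3; B->plug->D->R->C->L->D->refl->A->L'->D->R'->E->plug->E
Char 2 ('F'): step: R->3, L=3; F->plug->H->R->G->L->H->refl->E->L'->H->R'->F->plug->H
Char 3 ('F'): step: R->4, L=3; F->plug->H->R->H->L->E->refl->H->L'->G->R'->E->plug->E
Char 4 ('F'): step: R->5, L=3; F->plug->H->R->B->L->B->refl->G->L'->E->R'->F->plug->H
Char 5 ('B'): step: R->6, L=3; B->plug->D->R->C->L->D->refl->A->L'->D->R'->E->plug->E
Char 6 ('H'): step: R->7, L=3; H->plug->F->R->H->L->E->refl->H->L'->G->R'->H->plug->F
Char 7 ('B'): step: R->0, L->4 (L advanced); B->plug->D->R->D->L->F->refl->C->L'->B->R'->C->plug->C
Char 8 ('B'): step: R->1, L=4; B->plug->D->R->F->L->G->refl->B->L'->H->R'->A->plug->A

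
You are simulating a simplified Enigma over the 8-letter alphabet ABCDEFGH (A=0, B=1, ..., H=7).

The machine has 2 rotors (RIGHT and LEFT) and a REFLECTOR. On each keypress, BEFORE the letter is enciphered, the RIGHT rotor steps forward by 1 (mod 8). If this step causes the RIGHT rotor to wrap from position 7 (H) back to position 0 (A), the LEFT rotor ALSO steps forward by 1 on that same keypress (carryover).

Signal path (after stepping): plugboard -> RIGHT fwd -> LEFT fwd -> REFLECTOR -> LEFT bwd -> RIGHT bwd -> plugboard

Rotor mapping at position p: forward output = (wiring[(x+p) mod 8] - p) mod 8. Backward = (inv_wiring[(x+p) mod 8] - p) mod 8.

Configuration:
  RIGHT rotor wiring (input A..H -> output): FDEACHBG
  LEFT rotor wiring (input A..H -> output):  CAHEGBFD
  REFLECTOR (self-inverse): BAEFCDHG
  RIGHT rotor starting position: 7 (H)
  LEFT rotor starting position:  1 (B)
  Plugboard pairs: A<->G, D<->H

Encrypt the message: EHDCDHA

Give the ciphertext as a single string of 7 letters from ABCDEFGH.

Char 1 ('E'): step: R->0, L->2 (L advanced); E->plug->E->R->C->L->E->refl->C->L'->B->R'->G->plug->A
Char 2 ('H'): step: R->1, L=2; H->plug->D->R->B->L->C->refl->E->L'->C->R'->A->plug->G
Char 3 ('D'): step: R->2, L=2; D->plug->H->R->B->L->C->refl->E->L'->C->R'->A->plug->G
Char 4 ('C'): step: R->3, L=2; C->plug->C->R->E->L->D->refl->F->L'->A->R'->G->plug->A
Char 5 ('D'): step: R->4, L=2; D->plug->H->R->E->L->D->refl->F->L'->A->R'->G->plug->A
Char 6 ('H'): step: R->5, L=2; H->plug->D->R->A->L->F->refl->D->L'->E->R'->B->plug->B
Char 7 ('A'): step: R->6, L=2; A->plug->G->R->E->L->D->refl->F->L'->A->R'->B->plug->B

Answer: AGGAABB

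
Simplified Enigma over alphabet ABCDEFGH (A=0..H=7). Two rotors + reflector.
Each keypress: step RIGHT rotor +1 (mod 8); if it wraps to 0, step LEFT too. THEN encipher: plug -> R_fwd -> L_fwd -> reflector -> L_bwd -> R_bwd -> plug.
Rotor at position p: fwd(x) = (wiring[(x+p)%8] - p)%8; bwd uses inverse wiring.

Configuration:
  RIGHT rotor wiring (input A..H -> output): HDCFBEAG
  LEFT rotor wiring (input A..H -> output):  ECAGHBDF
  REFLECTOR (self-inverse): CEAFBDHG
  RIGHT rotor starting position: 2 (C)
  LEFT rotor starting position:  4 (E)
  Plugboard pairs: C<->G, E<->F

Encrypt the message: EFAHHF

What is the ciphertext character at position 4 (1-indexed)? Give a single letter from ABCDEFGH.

Char 1 ('E'): step: R->3, L=4; E->plug->F->R->E->L->A->refl->C->L'->H->R'->H->plug->H
Char 2 ('F'): step: R->4, L=4; F->plug->E->R->D->L->B->refl->E->L'->G->R'->G->plug->C
Char 3 ('A'): step: R->5, L=4; A->plug->A->R->H->L->C->refl->A->L'->E->R'->H->plug->H
Char 4 ('H'): step: R->6, L=4; H->plug->H->R->G->L->E->refl->B->L'->D->R'->G->plug->C

C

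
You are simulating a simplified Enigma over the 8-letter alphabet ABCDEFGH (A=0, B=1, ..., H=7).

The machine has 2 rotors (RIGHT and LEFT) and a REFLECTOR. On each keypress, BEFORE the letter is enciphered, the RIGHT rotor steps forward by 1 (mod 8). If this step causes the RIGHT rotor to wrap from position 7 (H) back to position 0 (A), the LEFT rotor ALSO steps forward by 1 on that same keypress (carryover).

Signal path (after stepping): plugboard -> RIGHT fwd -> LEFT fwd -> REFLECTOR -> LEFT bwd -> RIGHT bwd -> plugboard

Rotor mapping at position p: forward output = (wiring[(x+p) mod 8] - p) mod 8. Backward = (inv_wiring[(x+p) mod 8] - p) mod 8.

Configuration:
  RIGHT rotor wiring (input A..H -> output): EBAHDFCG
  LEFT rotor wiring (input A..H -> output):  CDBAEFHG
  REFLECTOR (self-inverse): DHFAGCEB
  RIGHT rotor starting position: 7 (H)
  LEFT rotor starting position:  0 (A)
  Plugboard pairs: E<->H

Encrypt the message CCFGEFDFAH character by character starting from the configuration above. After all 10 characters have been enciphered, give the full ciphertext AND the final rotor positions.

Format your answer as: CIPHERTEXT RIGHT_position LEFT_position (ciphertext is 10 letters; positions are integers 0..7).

Char 1 ('C'): step: R->0, L->1 (L advanced); C->plug->C->R->A->L->C->refl->F->L'->G->R'->H->plug->E
Char 2 ('C'): step: R->1, L=1; C->plug->C->R->G->L->F->refl->C->L'->A->R'->A->plug->A
Char 3 ('F'): step: R->2, L=1; F->plug->F->R->E->L->E->refl->G->L'->F->R'->B->plug->B
Char 4 ('G'): step: R->3, L=1; G->plug->G->R->G->L->F->refl->C->L'->A->R'->B->plug->B
Char 5 ('E'): step: R->4, L=1; E->plug->H->R->D->L->D->refl->A->L'->B->R'->B->plug->B
Char 6 ('F'): step: R->5, L=1; F->plug->F->R->D->L->D->refl->A->L'->B->R'->C->plug->C
Char 7 ('D'): step: R->6, L=1; D->plug->D->R->D->L->D->refl->A->L'->B->R'->F->plug->F
Char 8 ('F'): step: R->7, L=1; F->plug->F->R->E->L->E->refl->G->L'->F->R'->B->plug->B
Char 9 ('A'): step: R->0, L->2 (L advanced); A->plug->A->R->E->L->F->refl->C->L'->C->R'->G->plug->G
Char 10 ('H'): step: R->1, L=2; H->plug->E->R->E->L->F->refl->C->L'->C->R'->D->plug->D
Final: ciphertext=EABBBCFBGD, RIGHT=1, LEFT=2

Answer: EABBBCFBGD 1 2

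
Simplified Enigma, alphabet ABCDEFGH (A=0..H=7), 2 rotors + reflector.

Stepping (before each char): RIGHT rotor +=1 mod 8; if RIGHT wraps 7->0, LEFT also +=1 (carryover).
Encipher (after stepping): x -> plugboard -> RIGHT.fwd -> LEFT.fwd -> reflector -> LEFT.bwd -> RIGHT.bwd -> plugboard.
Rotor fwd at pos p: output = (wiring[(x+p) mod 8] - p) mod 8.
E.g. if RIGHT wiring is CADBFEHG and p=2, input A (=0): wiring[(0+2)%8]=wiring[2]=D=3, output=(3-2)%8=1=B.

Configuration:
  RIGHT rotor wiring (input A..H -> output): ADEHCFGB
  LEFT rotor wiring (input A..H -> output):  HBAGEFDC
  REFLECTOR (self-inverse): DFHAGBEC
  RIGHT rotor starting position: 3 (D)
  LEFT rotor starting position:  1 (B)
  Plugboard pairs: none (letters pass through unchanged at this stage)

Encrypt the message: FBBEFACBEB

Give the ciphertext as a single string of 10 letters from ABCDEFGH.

Answer: EHAFBHHCAA

Derivation:
Char 1 ('F'): step: R->4, L=1; F->plug->F->R->H->L->G->refl->E->L'->E->R'->E->plug->E
Char 2 ('B'): step: R->5, L=1; B->plug->B->R->B->L->H->refl->C->L'->F->R'->H->plug->H
Char 3 ('B'): step: R->6, L=1; B->plug->B->R->D->L->D->refl->A->L'->A->R'->A->plug->A
Char 4 ('E'): step: R->7, L=1; E->plug->E->R->A->L->A->refl->D->L'->D->R'->F->plug->F
Char 5 ('F'): step: R->0, L->2 (L advanced); F->plug->F->R->F->L->A->refl->D->L'->D->R'->B->plug->B
Char 6 ('A'): step: R->1, L=2; A->plug->A->R->C->L->C->refl->H->L'->H->R'->H->plug->H
Char 7 ('C'): step: R->2, L=2; C->plug->C->R->A->L->G->refl->E->L'->B->R'->H->plug->H
Char 8 ('B'): step: R->3, L=2; B->plug->B->R->H->L->H->refl->C->L'->C->R'->C->plug->C
Char 9 ('E'): step: R->4, L=2; E->plug->E->R->E->L->B->refl->F->L'->G->R'->A->plug->A
Char 10 ('B'): step: R->5, L=2; B->plug->B->R->B->L->E->refl->G->L'->A->R'->A->plug->A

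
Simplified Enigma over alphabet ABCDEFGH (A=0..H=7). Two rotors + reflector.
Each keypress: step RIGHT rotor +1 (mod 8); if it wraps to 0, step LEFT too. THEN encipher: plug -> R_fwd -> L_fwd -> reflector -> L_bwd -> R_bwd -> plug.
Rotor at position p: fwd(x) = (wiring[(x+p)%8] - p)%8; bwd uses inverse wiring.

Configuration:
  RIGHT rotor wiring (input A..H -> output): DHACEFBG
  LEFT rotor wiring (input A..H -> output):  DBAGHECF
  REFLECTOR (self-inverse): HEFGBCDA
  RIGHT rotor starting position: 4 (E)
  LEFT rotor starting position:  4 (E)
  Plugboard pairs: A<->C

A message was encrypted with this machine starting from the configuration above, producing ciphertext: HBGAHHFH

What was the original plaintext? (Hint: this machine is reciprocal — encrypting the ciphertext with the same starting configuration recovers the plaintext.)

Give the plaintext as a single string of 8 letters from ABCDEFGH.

Char 1 ('H'): step: R->5, L=4; H->plug->H->R->H->L->C->refl->F->L'->F->R'->G->plug->G
Char 2 ('B'): step: R->6, L=4; B->plug->B->R->A->L->D->refl->G->L'->C->R'->E->plug->E
Char 3 ('G'): step: R->7, L=4; G->plug->G->R->G->L->E->refl->B->L'->D->R'->E->plug->E
Char 4 ('A'): step: R->0, L->5 (L advanced); A->plug->C->R->A->L->H->refl->A->L'->C->R'->D->plug->D
Char 5 ('H'): step: R->1, L=5; H->plug->H->R->C->L->A->refl->H->L'->A->R'->F->plug->F
Char 6 ('H'): step: R->2, L=5; H->plug->H->R->F->L->D->refl->G->L'->D->R'->D->plug->D
Char 7 ('F'): step: R->3, L=5; F->plug->F->R->A->L->H->refl->A->L'->C->R'->C->plug->A
Char 8 ('H'): step: R->4, L=5; H->plug->H->R->G->L->B->refl->E->L'->E->R'->G->plug->G

Answer: GEEDFDAG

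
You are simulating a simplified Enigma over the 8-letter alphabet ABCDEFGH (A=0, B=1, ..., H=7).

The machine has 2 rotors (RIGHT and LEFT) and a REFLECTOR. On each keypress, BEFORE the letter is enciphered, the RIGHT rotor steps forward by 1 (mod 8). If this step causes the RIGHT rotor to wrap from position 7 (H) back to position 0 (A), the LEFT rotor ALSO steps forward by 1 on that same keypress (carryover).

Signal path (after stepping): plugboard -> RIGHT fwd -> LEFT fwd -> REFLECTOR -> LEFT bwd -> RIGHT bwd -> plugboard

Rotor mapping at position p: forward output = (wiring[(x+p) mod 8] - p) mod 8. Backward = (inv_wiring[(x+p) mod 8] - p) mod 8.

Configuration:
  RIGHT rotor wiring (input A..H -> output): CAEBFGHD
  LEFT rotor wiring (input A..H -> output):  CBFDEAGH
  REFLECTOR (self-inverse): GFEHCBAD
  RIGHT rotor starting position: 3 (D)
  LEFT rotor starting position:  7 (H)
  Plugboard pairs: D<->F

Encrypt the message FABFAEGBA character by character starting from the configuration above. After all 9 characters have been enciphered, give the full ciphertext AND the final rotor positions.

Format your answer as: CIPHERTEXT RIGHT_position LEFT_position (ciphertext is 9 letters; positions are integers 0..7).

Answer: ADEDFDFHB 4 0

Derivation:
Char 1 ('F'): step: R->4, L=7; F->plug->D->R->H->L->H->refl->D->L'->B->R'->A->plug->A
Char 2 ('A'): step: R->5, L=7; A->plug->A->R->B->L->D->refl->H->L'->H->R'->F->plug->D
Char 3 ('B'): step: R->6, L=7; B->plug->B->R->F->L->F->refl->B->L'->G->R'->E->plug->E
Char 4 ('F'): step: R->7, L=7; F->plug->D->R->F->L->F->refl->B->L'->G->R'->F->plug->D
Char 5 ('A'): step: R->0, L->0 (L advanced); A->plug->A->R->C->L->F->refl->B->L'->B->R'->D->plug->F
Char 6 ('E'): step: R->1, L=0; E->plug->E->R->F->L->A->refl->G->L'->G->R'->F->plug->D
Char 7 ('G'): step: R->2, L=0; G->plug->G->R->A->L->C->refl->E->L'->E->R'->D->plug->F
Char 8 ('B'): step: R->3, L=0; B->plug->B->R->C->L->F->refl->B->L'->B->R'->H->plug->H
Char 9 ('A'): step: R->4, L=0; A->plug->A->R->B->L->B->refl->F->L'->C->R'->B->plug->B
Final: ciphertext=ADEDFDFHB, RIGHT=4, LEFT=0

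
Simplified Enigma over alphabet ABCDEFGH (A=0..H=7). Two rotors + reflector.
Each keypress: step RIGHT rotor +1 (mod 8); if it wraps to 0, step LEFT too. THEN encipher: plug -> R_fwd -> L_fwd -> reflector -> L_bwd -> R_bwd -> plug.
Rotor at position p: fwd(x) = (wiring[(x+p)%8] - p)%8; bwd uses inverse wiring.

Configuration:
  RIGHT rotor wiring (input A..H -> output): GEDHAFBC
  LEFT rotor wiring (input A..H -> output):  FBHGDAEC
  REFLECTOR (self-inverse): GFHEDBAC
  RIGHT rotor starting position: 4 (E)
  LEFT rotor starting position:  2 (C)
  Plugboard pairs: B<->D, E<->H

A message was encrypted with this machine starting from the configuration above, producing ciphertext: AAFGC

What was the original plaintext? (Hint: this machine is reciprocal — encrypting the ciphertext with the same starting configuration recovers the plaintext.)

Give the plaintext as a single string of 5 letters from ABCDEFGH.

Char 1 ('A'): step: R->5, L=2; A->plug->A->R->A->L->F->refl->B->L'->C->R'->G->plug->G
Char 2 ('A'): step: R->6, L=2; A->plug->A->R->D->L->G->refl->A->L'->F->R'->E->plug->H
Char 3 ('F'): step: R->7, L=2; F->plug->F->R->B->L->E->refl->D->L'->G->R'->G->plug->G
Char 4 ('G'): step: R->0, L->3 (L advanced); G->plug->G->R->B->L->A->refl->G->L'->G->R'->A->plug->A
Char 5 ('C'): step: R->1, L=3; C->plug->C->R->G->L->G->refl->A->L'->B->R'->G->plug->G

Answer: GHGAG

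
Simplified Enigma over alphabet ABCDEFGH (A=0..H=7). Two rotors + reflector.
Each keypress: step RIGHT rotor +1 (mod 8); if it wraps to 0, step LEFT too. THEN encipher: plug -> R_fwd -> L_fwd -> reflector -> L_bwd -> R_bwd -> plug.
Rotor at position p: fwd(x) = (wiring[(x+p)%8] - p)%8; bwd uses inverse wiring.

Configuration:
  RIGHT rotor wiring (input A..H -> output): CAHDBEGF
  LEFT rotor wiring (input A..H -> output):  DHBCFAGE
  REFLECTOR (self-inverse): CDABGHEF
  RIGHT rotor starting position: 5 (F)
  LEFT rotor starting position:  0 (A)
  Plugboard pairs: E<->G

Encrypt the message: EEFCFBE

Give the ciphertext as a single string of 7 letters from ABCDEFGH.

Answer: FBHBEGB

Derivation:
Char 1 ('E'): step: R->6, L=0; E->plug->G->R->D->L->C->refl->A->L'->F->R'->F->plug->F
Char 2 ('E'): step: R->7, L=0; E->plug->G->R->F->L->A->refl->C->L'->D->R'->B->plug->B
Char 3 ('F'): step: R->0, L->1 (L advanced); F->plug->F->R->E->L->H->refl->F->L'->F->R'->H->plug->H
Char 4 ('C'): step: R->1, L=1; C->plug->C->R->C->L->B->refl->D->L'->G->R'->B->plug->B
Char 5 ('F'): step: R->2, L=1; F->plug->F->R->D->L->E->refl->G->L'->A->R'->G->plug->E
Char 6 ('B'): step: R->3, L=1; B->plug->B->R->G->L->D->refl->B->L'->C->R'->E->plug->G
Char 7 ('E'): step: R->4, L=1; E->plug->G->R->D->L->E->refl->G->L'->A->R'->B->plug->B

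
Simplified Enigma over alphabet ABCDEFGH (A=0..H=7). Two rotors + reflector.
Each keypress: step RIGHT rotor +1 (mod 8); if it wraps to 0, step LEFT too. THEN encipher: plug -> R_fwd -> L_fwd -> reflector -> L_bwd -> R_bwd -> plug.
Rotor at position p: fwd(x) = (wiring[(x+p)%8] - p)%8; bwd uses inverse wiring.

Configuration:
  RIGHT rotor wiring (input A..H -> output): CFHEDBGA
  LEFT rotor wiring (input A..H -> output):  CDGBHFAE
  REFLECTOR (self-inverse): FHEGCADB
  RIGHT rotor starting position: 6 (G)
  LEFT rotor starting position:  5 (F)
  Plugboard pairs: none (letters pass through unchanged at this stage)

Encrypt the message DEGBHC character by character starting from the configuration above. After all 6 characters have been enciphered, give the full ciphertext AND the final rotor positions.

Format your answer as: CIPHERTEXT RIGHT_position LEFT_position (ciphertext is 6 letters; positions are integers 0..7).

Char 1 ('D'): step: R->7, L=5; D->plug->D->R->A->L->A->refl->F->L'->D->R'->B->plug->B
Char 2 ('E'): step: R->0, L->6 (L advanced); E->plug->E->R->D->L->F->refl->A->L'->E->R'->D->plug->D
Char 3 ('G'): step: R->1, L=6; G->plug->G->R->H->L->H->refl->B->L'->G->R'->B->plug->B
Char 4 ('B'): step: R->2, L=6; B->plug->B->R->C->L->E->refl->C->L'->A->R'->G->plug->G
Char 5 ('H'): step: R->3, L=6; H->plug->H->R->E->L->A->refl->F->L'->D->R'->D->plug->D
Char 6 ('C'): step: R->4, L=6; C->plug->C->R->C->L->E->refl->C->L'->A->R'->H->plug->H
Final: ciphertext=BDBGDH, RIGHT=4, LEFT=6

Answer: BDBGDH 4 6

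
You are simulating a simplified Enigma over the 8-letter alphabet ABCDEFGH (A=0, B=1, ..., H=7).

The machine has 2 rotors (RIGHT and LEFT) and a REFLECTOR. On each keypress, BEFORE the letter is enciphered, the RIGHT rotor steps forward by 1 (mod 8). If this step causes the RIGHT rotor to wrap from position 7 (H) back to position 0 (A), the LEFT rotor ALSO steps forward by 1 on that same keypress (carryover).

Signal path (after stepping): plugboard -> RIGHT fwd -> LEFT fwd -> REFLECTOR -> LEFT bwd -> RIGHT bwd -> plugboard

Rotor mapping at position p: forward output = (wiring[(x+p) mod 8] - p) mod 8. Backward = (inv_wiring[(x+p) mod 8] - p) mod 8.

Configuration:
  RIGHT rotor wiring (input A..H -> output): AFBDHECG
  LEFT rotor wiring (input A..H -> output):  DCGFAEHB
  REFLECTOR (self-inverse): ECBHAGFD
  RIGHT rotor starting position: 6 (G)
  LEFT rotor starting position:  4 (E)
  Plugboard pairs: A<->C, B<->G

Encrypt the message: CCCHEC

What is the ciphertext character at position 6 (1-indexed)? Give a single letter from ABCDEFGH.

Char 1 ('C'): step: R->7, L=4; C->plug->A->R->H->L->B->refl->C->L'->G->R'->C->plug->A
Char 2 ('C'): step: R->0, L->5 (L advanced); C->plug->A->R->A->L->H->refl->D->L'->H->R'->E->plug->E
Char 3 ('C'): step: R->1, L=5; C->plug->A->R->E->L->F->refl->G->L'->D->R'->E->plug->E
Char 4 ('H'): step: R->2, L=5; H->plug->H->R->D->L->G->refl->F->L'->E->R'->F->plug->F
Char 5 ('E'): step: R->3, L=5; E->plug->E->R->D->L->G->refl->F->L'->E->R'->B->plug->G
Char 6 ('C'): step: R->4, L=5; C->plug->A->R->D->L->G->refl->F->L'->E->R'->E->plug->E

E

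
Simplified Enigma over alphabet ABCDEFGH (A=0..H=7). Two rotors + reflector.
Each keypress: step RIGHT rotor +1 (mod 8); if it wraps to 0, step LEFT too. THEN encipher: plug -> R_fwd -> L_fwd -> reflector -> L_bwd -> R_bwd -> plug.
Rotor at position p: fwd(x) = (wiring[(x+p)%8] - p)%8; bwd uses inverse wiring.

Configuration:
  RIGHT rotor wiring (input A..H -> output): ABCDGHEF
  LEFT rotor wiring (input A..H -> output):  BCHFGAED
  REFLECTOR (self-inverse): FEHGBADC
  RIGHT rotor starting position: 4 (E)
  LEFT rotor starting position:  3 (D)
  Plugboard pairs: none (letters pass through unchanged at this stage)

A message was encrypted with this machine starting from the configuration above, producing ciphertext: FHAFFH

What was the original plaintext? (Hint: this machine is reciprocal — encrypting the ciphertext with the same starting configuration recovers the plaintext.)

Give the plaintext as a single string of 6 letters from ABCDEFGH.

Char 1 ('F'): step: R->5, L=3; F->plug->F->R->F->L->G->refl->D->L'->B->R'->H->plug->H
Char 2 ('H'): step: R->6, L=3; H->plug->H->R->B->L->D->refl->G->L'->F->R'->F->plug->F
Char 3 ('A'): step: R->7, L=3; A->plug->A->R->G->L->H->refl->C->L'->A->R'->G->plug->G
Char 4 ('F'): step: R->0, L->4 (L advanced); F->plug->F->R->H->L->B->refl->E->L'->B->R'->B->plug->B
Char 5 ('F'): step: R->1, L=4; F->plug->F->R->D->L->H->refl->C->L'->A->R'->A->plug->A
Char 6 ('H'): step: R->2, L=4; H->plug->H->R->H->L->B->refl->E->L'->B->R'->B->plug->B

Answer: HFGBAB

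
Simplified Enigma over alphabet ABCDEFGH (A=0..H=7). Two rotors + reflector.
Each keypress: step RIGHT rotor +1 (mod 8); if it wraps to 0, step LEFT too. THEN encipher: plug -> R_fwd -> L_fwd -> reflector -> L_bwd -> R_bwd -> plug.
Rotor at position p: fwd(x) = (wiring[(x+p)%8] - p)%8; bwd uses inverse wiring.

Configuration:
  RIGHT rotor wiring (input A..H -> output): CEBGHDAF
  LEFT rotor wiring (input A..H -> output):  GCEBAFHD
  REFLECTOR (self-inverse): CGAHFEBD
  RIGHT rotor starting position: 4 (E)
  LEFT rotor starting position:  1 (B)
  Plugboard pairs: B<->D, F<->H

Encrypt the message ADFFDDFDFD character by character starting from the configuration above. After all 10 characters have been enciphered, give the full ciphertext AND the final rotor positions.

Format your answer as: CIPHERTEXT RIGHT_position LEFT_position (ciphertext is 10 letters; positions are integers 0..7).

Char 1 ('A'): step: R->5, L=1; A->plug->A->R->G->L->C->refl->A->L'->C->R'->H->plug->F
Char 2 ('D'): step: R->6, L=1; D->plug->B->R->H->L->F->refl->E->L'->E->R'->C->plug->C
Char 3 ('F'): step: R->7, L=1; F->plug->H->R->B->L->D->refl->H->L'->D->R'->B->plug->D
Char 4 ('F'): step: R->0, L->2 (L advanced); F->plug->H->R->F->L->B->refl->G->L'->C->R'->A->plug->A
Char 5 ('D'): step: R->1, L=2; D->plug->B->R->A->L->C->refl->A->L'->H->R'->F->plug->H
Char 6 ('D'): step: R->2, L=2; D->plug->B->R->E->L->F->refl->E->L'->G->R'->E->plug->E
Char 7 ('F'): step: R->3, L=2; F->plug->H->R->G->L->E->refl->F->L'->E->R'->B->plug->D
Char 8 ('D'): step: R->4, L=2; D->plug->B->R->H->L->A->refl->C->L'->A->R'->F->plug->H
Char 9 ('F'): step: R->5, L=2; F->plug->H->R->C->L->G->refl->B->L'->F->R'->D->plug->B
Char 10 ('D'): step: R->6, L=2; D->plug->B->R->H->L->A->refl->C->L'->A->R'->F->plug->H
Final: ciphertext=FCDAHEDHBH, RIGHT=6, LEFT=2

Answer: FCDAHEDHBH 6 2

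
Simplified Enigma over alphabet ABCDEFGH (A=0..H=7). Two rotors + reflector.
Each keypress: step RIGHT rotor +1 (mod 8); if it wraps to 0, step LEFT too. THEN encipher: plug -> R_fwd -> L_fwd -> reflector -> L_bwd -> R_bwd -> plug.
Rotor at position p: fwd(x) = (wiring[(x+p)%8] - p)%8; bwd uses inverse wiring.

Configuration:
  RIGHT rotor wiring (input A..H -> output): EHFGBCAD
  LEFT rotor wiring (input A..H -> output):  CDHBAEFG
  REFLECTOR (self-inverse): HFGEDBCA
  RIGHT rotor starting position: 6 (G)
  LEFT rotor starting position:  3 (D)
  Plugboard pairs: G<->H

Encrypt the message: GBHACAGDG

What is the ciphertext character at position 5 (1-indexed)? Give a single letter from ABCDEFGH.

Char 1 ('G'): step: R->7, L=3; G->plug->H->R->B->L->F->refl->B->L'->C->R'->F->plug->F
Char 2 ('B'): step: R->0, L->4 (L advanced); B->plug->B->R->H->L->F->refl->B->L'->C->R'->F->plug->F
Char 3 ('H'): step: R->1, L=4; H->plug->G->R->C->L->B->refl->F->L'->H->R'->F->plug->F
Char 4 ('A'): step: R->2, L=4; A->plug->A->R->D->L->C->refl->G->L'->E->R'->B->plug->B
Char 5 ('C'): step: R->3, L=4; C->plug->C->R->H->L->F->refl->B->L'->C->R'->H->plug->G

G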